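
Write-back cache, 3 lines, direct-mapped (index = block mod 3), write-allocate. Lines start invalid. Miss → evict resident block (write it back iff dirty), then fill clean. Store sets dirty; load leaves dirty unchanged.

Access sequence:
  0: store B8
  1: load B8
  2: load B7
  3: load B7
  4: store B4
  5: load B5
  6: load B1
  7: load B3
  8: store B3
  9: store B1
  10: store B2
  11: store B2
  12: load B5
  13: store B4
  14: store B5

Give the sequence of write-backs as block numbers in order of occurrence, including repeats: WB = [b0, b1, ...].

WB = [8, 4, 2, 1]

0: W B8 → L2 miss [D]
1: R B8 → L2 hit [D]
2: R B7 → L1 miss [-]
3: R B7 → L1 hit [-]
4: W B4 → L1 miss [D]
5: R B5 → L2 miss wb→B8 [-]
6: R B1 → L1 miss wb→B4 [-]
7: R B3 → L0 miss [-]
8: W B3 → L0 hit [D]
9: W B1 → L1 hit [D]
10: W B2 → L2 miss [D]
11: W B2 → L2 hit [D]
12: R B5 → L2 miss wb→B2 [-]
13: W B4 → L1 miss wb→B1 [D]
14: W B5 → L2 hit [D]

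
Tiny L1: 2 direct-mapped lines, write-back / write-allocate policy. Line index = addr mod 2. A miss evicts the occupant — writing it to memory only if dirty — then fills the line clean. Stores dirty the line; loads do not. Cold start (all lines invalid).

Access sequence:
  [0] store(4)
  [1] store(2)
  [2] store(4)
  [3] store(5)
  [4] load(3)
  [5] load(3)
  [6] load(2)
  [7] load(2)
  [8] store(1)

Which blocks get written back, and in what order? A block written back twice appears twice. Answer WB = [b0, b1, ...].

  0 | W B4 → L0 miss [D]
  1 | W B2 → L0 miss wb→B4 [D]
  2 | W B4 → L0 miss wb→B2 [D]
  3 | W B5 → L1 miss [D]
  4 | R B3 → L1 miss wb→B5 [-]
  5 | R B3 → L1 hit [-]
  6 | R B2 → L0 miss wb→B4 [-]
  7 | R B2 → L0 hit [-]
  8 | W B1 → L1 miss [D]

WB = [4, 2, 5, 4]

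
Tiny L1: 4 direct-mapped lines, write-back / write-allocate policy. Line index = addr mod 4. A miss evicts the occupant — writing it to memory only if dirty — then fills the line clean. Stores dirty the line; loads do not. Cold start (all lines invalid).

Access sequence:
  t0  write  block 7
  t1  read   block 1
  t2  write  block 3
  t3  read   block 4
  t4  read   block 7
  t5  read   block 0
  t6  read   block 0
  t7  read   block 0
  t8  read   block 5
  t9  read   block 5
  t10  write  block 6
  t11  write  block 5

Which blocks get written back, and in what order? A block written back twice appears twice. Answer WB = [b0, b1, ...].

WB = [7, 3]

  0 | W B7 → L3 miss [D]
  1 | R B1 → L1 miss [-]
  2 | W B3 → L3 miss wb→B7 [D]
  3 | R B4 → L0 miss [-]
  4 | R B7 → L3 miss wb→B3 [-]
  5 | R B0 → L0 miss [-]
  6 | R B0 → L0 hit [-]
  7 | R B0 → L0 hit [-]
  8 | R B5 → L1 miss [-]
  9 | R B5 → L1 hit [-]
  10 | W B6 → L2 miss [D]
  11 | W B5 → L1 hit [D]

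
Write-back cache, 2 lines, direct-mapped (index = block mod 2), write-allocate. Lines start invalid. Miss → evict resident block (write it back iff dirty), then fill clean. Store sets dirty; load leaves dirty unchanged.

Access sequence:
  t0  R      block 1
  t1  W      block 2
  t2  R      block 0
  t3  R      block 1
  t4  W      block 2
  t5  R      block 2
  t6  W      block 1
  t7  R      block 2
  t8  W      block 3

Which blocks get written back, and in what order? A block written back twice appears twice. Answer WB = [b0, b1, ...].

0: R B1 -> L1 miss  d=-]
1: W B2 -> L0 miss  d=D]
2: R B0 -> L0 miss wb->B2  d=-]
3: R B1 -> L1 hit  d=-]
4: W B2 -> L0 miss  d=D]
5: R B2 -> L0 hit  d=D]
6: W B1 -> L1 hit  d=D]
7: R B2 -> L0 hit  d=D]
8: W B3 -> L1 miss wb->B1  d=D]

WB = [2, 1]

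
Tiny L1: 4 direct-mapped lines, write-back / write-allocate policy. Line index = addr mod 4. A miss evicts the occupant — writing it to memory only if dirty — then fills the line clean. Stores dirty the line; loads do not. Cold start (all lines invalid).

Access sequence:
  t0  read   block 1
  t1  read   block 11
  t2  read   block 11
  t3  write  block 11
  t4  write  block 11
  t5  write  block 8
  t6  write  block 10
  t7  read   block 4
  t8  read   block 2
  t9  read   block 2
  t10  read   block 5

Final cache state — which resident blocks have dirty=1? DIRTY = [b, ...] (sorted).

0: R B1 → L1 miss [-]
1: R B11 → L3 miss [-]
2: R B11 → L3 hit [-]
3: W B11 → L3 hit [D]
4: W B11 → L3 hit [D]
5: W B8 → L0 miss [D]
6: W B10 → L2 miss [D]
7: R B4 → L0 miss wb→B8 [-]
8: R B2 → L2 miss wb→B10 [-]
9: R B2 → L2 hit [-]
10: R B5 → L1 miss [-]

DIRTY = [11]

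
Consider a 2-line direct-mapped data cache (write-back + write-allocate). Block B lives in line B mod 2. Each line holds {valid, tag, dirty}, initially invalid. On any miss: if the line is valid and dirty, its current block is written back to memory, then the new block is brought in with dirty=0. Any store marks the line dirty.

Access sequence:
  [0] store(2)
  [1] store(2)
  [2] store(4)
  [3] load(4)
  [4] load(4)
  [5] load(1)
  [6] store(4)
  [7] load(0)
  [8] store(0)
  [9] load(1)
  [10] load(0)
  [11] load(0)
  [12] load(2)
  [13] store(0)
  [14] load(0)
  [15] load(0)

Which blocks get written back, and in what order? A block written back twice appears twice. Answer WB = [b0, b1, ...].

  0 | W B2 → L0 miss [D]
  1 | W B2 → L0 hit [D]
  2 | W B4 → L0 miss wb→B2 [D]
  3 | R B4 → L0 hit [D]
  4 | R B4 → L0 hit [D]
  5 | R B1 → L1 miss [-]
  6 | W B4 → L0 hit [D]
  7 | R B0 → L0 miss wb→B4 [-]
  8 | W B0 → L0 hit [D]
  9 | R B1 → L1 hit [-]
  10 | R B0 → L0 hit [D]
  11 | R B0 → L0 hit [D]
  12 | R B2 → L0 miss wb→B0 [-]
  13 | W B0 → L0 miss [D]
  14 | R B0 → L0 hit [D]
  15 | R B0 → L0 hit [D]

WB = [2, 4, 0]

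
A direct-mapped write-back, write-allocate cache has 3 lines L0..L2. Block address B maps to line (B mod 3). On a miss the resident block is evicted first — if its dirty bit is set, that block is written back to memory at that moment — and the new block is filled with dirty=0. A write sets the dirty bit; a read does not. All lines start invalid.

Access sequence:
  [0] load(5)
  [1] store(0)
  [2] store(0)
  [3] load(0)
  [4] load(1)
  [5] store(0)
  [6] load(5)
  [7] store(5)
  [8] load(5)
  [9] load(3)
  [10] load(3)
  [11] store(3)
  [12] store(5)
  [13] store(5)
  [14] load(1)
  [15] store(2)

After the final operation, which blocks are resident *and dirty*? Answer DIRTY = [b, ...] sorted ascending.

0: R B5 -> L2 miss  d=-]
1: W B0 -> L0 miss  d=D]
2: W B0 -> L0 hit  d=D]
3: R B0 -> L0 hit  d=D]
4: R B1 -> L1 miss  d=-]
5: W B0 -> L0 hit  d=D]
6: R B5 -> L2 hit  d=-]
7: W B5 -> L2 hit  d=D]
8: R B5 -> L2 hit  d=D]
9: R B3 -> L0 miss wb->B0  d=-]
10: R B3 -> L0 hit  d=-]
11: W B3 -> L0 hit  d=D]
12: W B5 -> L2 hit  d=D]
13: W B5 -> L2 hit  d=D]
14: R B1 -> L1 hit  d=-]
15: W B2 -> L2 miss wb->B5  d=D]

DIRTY = [2, 3]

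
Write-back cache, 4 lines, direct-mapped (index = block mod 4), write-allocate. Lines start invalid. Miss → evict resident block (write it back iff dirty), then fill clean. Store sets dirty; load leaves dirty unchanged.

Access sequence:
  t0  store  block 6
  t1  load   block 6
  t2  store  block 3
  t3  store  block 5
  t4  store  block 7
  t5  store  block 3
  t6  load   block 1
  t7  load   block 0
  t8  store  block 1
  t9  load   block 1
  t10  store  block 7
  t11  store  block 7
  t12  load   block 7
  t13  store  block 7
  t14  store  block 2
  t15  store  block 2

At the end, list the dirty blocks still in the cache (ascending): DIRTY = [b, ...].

0: W B6 → L2 miss [D]
1: R B6 → L2 hit [D]
2: W B3 → L3 miss [D]
3: W B5 → L1 miss [D]
4: W B7 → L3 miss wb→B3 [D]
5: W B3 → L3 miss wb→B7 [D]
6: R B1 → L1 miss wb→B5 [-]
7: R B0 → L0 miss [-]
8: W B1 → L1 hit [D]
9: R B1 → L1 hit [D]
10: W B7 → L3 miss wb→B3 [D]
11: W B7 → L3 hit [D]
12: R B7 → L3 hit [D]
13: W B7 → L3 hit [D]
14: W B2 → L2 miss wb→B6 [D]
15: W B2 → L2 hit [D]

DIRTY = [1, 2, 7]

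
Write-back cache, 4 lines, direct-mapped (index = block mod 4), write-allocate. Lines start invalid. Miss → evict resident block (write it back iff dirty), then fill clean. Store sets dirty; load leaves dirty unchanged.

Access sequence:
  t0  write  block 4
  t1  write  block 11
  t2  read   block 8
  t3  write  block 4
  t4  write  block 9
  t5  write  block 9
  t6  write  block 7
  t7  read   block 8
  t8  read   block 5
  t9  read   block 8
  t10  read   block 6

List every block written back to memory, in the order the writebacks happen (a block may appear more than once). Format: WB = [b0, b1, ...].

WB = [4, 11, 4, 9]

0: W B4 -> L0 miss  d=D]
1: W B11 -> L3 miss  d=D]
2: R B8 -> L0 miss wb->B4  d=-]
3: W B4 -> L0 miss  d=D]
4: W B9 -> L1 miss  d=D]
5: W B9 -> L1 hit  d=D]
6: W B7 -> L3 miss wb->B11  d=D]
7: R B8 -> L0 miss wb->B4  d=-]
8: R B5 -> L1 miss wb->B9  d=-]
9: R B8 -> L0 hit  d=-]
10: R B6 -> L2 miss  d=-]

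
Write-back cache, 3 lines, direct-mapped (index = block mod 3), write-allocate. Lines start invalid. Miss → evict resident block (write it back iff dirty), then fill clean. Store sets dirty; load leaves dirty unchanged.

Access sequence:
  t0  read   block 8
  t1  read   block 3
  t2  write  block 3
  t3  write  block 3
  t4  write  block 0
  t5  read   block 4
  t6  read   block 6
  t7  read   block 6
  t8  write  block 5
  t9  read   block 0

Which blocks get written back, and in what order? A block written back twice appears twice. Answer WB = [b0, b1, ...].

WB = [3, 0]

  0 | R B8 → L2 miss [-]
  1 | R B3 → L0 miss [-]
  2 | W B3 → L0 hit [D]
  3 | W B3 → L0 hit [D]
  4 | W B0 → L0 miss wb→B3 [D]
  5 | R B4 → L1 miss [-]
  6 | R B6 → L0 miss wb→B0 [-]
  7 | R B6 → L0 hit [-]
  8 | W B5 → L2 miss [D]
  9 | R B0 → L0 miss [-]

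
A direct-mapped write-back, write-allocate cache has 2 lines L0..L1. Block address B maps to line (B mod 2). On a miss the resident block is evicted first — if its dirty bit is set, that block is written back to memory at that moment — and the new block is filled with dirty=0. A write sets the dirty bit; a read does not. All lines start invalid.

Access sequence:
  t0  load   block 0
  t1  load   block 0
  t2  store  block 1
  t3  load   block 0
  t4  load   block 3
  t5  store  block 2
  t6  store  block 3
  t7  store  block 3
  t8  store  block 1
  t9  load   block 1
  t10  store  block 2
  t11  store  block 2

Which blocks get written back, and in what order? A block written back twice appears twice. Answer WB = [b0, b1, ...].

  0 | R B0 → L0 miss [-]
  1 | R B0 → L0 hit [-]
  2 | W B1 → L1 miss [D]
  3 | R B0 → L0 hit [-]
  4 | R B3 → L1 miss wb→B1 [-]
  5 | W B2 → L0 miss [D]
  6 | W B3 → L1 hit [D]
  7 | W B3 → L1 hit [D]
  8 | W B1 → L1 miss wb→B3 [D]
  9 | R B1 → L1 hit [D]
  10 | W B2 → L0 hit [D]
  11 | W B2 → L0 hit [D]

WB = [1, 3]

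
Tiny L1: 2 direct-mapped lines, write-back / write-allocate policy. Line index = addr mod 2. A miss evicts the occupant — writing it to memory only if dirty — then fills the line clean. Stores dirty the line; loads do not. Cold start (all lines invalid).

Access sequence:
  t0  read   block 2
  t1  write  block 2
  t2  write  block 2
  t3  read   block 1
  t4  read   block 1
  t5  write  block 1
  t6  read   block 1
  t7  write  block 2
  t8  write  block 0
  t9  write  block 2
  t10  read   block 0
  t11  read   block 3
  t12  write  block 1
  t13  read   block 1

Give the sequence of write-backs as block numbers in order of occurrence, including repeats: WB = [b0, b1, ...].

WB = [2, 0, 2, 1]

0: R B2 -> L0 miss  d=-]
1: W B2 -> L0 hit  d=D]
2: W B2 -> L0 hit  d=D]
3: R B1 -> L1 miss  d=-]
4: R B1 -> L1 hit  d=-]
5: W B1 -> L1 hit  d=D]
6: R B1 -> L1 hit  d=D]
7: W B2 -> L0 hit  d=D]
8: W B0 -> L0 miss wb->B2  d=D]
9: W B2 -> L0 miss wb->B0  d=D]
10: R B0 -> L0 miss wb->B2  d=-]
11: R B3 -> L1 miss wb->B1  d=-]
12: W B1 -> L1 miss  d=D]
13: R B1 -> L1 hit  d=D]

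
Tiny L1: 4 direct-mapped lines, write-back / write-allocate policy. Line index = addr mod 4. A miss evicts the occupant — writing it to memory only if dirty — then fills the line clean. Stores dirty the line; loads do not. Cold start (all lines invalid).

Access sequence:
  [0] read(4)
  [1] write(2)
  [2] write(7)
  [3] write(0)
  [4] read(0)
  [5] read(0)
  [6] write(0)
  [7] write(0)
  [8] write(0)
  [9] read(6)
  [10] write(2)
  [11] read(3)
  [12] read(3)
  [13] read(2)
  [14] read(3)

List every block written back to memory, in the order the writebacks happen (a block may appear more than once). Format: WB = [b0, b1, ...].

WB = [2, 7]

0: R B4 → L0 miss [-]
1: W B2 → L2 miss [D]
2: W B7 → L3 miss [D]
3: W B0 → L0 miss [D]
4: R B0 → L0 hit [D]
5: R B0 → L0 hit [D]
6: W B0 → L0 hit [D]
7: W B0 → L0 hit [D]
8: W B0 → L0 hit [D]
9: R B6 → L2 miss wb→B2 [-]
10: W B2 → L2 miss [D]
11: R B3 → L3 miss wb→B7 [-]
12: R B3 → L3 hit [-]
13: R B2 → L2 hit [D]
14: R B3 → L3 hit [-]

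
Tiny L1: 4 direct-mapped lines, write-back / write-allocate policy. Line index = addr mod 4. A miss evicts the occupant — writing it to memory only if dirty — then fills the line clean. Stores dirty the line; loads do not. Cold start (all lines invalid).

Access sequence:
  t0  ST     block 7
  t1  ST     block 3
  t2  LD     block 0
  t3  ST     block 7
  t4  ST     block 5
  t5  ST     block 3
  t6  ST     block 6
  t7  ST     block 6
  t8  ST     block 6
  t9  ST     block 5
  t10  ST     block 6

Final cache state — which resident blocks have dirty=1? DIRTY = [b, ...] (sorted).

0: W B7 → L3 miss [D]
1: W B3 → L3 miss wb→B7 [D]
2: R B0 → L0 miss [-]
3: W B7 → L3 miss wb→B3 [D]
4: W B5 → L1 miss [D]
5: W B3 → L3 miss wb→B7 [D]
6: W B6 → L2 miss [D]
7: W B6 → L2 hit [D]
8: W B6 → L2 hit [D]
9: W B5 → L1 hit [D]
10: W B6 → L2 hit [D]

DIRTY = [3, 5, 6]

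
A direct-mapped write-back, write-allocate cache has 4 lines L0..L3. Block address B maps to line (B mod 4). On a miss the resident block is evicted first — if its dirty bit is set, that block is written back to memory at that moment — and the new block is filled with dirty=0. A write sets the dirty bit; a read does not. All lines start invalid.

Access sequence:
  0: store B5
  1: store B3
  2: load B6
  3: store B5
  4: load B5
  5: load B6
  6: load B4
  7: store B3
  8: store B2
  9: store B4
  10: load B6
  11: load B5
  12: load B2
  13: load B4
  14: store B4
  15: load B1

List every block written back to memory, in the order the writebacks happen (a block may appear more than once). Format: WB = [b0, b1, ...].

0: W B5 -> L1 miss  d=D]
1: W B3 -> L3 miss  d=D]
2: R B6 -> L2 miss  d=-]
3: W B5 -> L1 hit  d=D]
4: R B5 -> L1 hit  d=D]
5: R B6 -> L2 hit  d=-]
6: R B4 -> L0 miss  d=-]
7: W B3 -> L3 hit  d=D]
8: W B2 -> L2 miss  d=D]
9: W B4 -> L0 hit  d=D]
10: R B6 -> L2 miss wb->B2  d=-]
11: R B5 -> L1 hit  d=D]
12: R B2 -> L2 miss  d=-]
13: R B4 -> L0 hit  d=D]
14: W B4 -> L0 hit  d=D]
15: R B1 -> L1 miss wb->B5  d=-]

WB = [2, 5]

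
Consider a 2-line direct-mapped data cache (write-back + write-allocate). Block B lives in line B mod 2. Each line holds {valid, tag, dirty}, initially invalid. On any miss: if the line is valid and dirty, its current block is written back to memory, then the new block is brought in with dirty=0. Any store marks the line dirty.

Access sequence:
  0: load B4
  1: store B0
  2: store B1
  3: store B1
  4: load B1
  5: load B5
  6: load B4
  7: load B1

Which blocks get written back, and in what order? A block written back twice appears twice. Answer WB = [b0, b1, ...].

WB = [1, 0]

0: R B4 → L0 miss [-]
1: W B0 → L0 miss [D]
2: W B1 → L1 miss [D]
3: W B1 → L1 hit [D]
4: R B1 → L1 hit [D]
5: R B5 → L1 miss wb→B1 [-]
6: R B4 → L0 miss wb→B0 [-]
7: R B1 → L1 miss [-]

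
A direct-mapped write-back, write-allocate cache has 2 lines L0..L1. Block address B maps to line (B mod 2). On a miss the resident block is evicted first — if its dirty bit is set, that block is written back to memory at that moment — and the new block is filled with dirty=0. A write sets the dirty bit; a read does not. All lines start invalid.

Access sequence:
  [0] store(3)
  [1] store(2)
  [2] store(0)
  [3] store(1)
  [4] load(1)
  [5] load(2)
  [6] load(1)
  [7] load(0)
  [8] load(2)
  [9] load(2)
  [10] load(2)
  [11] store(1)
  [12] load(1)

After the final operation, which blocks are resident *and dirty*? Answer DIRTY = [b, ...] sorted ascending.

  0 | W B3 → L1 miss [D]
  1 | W B2 → L0 miss [D]
  2 | W B0 → L0 miss wb→B2 [D]
  3 | W B1 → L1 miss wb→B3 [D]
  4 | R B1 → L1 hit [D]
  5 | R B2 → L0 miss wb→B0 [-]
  6 | R B1 → L1 hit [D]
  7 | R B0 → L0 miss [-]
  8 | R B2 → L0 miss [-]
  9 | R B2 → L0 hit [-]
  10 | R B2 → L0 hit [-]
  11 | W B1 → L1 hit [D]
  12 | R B1 → L1 hit [D]

DIRTY = [1]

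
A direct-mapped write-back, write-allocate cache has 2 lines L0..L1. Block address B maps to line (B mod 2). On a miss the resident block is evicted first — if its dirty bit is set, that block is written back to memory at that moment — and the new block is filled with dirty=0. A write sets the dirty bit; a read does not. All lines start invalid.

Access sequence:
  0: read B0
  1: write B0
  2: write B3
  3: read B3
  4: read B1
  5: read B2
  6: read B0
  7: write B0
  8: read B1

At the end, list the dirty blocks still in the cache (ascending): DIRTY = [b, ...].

0: R B0 -> L0 miss  d=-]
1: W B0 -> L0 hit  d=D]
2: W B3 -> L1 miss  d=D]
3: R B3 -> L1 hit  d=D]
4: R B1 -> L1 miss wb->B3  d=-]
5: R B2 -> L0 miss wb->B0  d=-]
6: R B0 -> L0 miss  d=-]
7: W B0 -> L0 hit  d=D]
8: R B1 -> L1 hit  d=-]

DIRTY = [0]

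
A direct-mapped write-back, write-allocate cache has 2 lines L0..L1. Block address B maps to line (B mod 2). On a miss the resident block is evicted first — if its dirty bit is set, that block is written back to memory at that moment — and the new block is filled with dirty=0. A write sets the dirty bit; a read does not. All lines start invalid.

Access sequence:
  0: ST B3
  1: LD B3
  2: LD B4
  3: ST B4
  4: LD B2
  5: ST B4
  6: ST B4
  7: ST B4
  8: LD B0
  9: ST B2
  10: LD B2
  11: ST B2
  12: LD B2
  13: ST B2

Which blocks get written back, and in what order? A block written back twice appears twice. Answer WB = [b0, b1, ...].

WB = [4, 4]

0: W B3 → L1 miss [D]
1: R B3 → L1 hit [D]
2: R B4 → L0 miss [-]
3: W B4 → L0 hit [D]
4: R B2 → L0 miss wb→B4 [-]
5: W B4 → L0 miss [D]
6: W B4 → L0 hit [D]
7: W B4 → L0 hit [D]
8: R B0 → L0 miss wb→B4 [-]
9: W B2 → L0 miss [D]
10: R B2 → L0 hit [D]
11: W B2 → L0 hit [D]
12: R B2 → L0 hit [D]
13: W B2 → L0 hit [D]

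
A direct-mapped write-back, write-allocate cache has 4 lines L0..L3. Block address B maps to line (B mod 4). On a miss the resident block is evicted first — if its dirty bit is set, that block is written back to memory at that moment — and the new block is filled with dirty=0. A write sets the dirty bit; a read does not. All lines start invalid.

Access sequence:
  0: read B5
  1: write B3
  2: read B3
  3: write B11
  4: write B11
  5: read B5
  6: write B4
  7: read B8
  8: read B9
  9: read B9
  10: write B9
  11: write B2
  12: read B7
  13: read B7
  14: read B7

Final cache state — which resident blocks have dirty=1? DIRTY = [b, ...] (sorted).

DIRTY = [2, 9]

  0 | R B5 → L1 miss [-]
  1 | W B3 → L3 miss [D]
  2 | R B3 → L3 hit [D]
  3 | W B11 → L3 miss wb→B3 [D]
  4 | W B11 → L3 hit [D]
  5 | R B5 → L1 hit [-]
  6 | W B4 → L0 miss [D]
  7 | R B8 → L0 miss wb→B4 [-]
  8 | R B9 → L1 miss [-]
  9 | R B9 → L1 hit [-]
  10 | W B9 → L1 hit [D]
  11 | W B2 → L2 miss [D]
  12 | R B7 → L3 miss wb→B11 [-]
  13 | R B7 → L3 hit [-]
  14 | R B7 → L3 hit [-]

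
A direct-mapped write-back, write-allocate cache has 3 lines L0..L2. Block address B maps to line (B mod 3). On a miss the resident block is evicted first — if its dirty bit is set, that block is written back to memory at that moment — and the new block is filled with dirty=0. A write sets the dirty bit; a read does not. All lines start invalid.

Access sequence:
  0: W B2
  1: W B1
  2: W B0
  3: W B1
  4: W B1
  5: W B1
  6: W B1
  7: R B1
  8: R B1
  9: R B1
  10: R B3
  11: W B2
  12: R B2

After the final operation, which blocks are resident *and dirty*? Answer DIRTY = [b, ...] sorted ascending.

0: W B2 → L2 miss [D]
1: W B1 → L1 miss [D]
2: W B0 → L0 miss [D]
3: W B1 → L1 hit [D]
4: W B1 → L1 hit [D]
5: W B1 → L1 hit [D]
6: W B1 → L1 hit [D]
7: R B1 → L1 hit [D]
8: R B1 → L1 hit [D]
9: R B1 → L1 hit [D]
10: R B3 → L0 miss wb→B0 [-]
11: W B2 → L2 hit [D]
12: R B2 → L2 hit [D]

DIRTY = [1, 2]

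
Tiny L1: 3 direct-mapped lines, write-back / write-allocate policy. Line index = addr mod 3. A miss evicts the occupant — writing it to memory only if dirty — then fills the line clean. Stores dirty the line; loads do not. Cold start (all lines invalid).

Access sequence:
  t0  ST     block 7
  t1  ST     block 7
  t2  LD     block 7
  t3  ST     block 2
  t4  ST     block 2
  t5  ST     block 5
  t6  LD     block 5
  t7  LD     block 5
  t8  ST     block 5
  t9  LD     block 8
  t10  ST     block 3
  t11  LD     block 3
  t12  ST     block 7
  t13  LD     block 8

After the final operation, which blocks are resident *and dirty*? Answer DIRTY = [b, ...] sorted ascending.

0: W B7 → L1 miss [D]
1: W B7 → L1 hit [D]
2: R B7 → L1 hit [D]
3: W B2 → L2 miss [D]
4: W B2 → L2 hit [D]
5: W B5 → L2 miss wb→B2 [D]
6: R B5 → L2 hit [D]
7: R B5 → L2 hit [D]
8: W B5 → L2 hit [D]
9: R B8 → L2 miss wb→B5 [-]
10: W B3 → L0 miss [D]
11: R B3 → L0 hit [D]
12: W B7 → L1 hit [D]
13: R B8 → L2 hit [-]

DIRTY = [3, 7]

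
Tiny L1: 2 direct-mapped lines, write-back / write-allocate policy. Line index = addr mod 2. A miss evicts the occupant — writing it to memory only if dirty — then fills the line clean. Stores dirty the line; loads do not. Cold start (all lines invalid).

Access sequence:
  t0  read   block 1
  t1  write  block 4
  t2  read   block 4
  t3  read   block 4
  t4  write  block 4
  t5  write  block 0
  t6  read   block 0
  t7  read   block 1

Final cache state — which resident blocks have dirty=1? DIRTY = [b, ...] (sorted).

DIRTY = [0]

0: R B1 → L1 miss [-]
1: W B4 → L0 miss [D]
2: R B4 → L0 hit [D]
3: R B4 → L0 hit [D]
4: W B4 → L0 hit [D]
5: W B0 → L0 miss wb→B4 [D]
6: R B0 → L0 hit [D]
7: R B1 → L1 hit [-]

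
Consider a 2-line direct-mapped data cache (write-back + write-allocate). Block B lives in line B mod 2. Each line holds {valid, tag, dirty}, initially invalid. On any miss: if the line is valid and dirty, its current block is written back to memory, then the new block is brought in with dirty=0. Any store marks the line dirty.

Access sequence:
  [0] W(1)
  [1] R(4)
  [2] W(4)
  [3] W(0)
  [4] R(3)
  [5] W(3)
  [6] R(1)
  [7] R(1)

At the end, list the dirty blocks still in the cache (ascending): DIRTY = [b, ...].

  0 | W B1 → L1 miss [D]
  1 | R B4 → L0 miss [-]
  2 | W B4 → L0 hit [D]
  3 | W B0 → L0 miss wb→B4 [D]
  4 | R B3 → L1 miss wb→B1 [-]
  5 | W B3 → L1 hit [D]
  6 | R B1 → L1 miss wb→B3 [-]
  7 | R B1 → L1 hit [-]

DIRTY = [0]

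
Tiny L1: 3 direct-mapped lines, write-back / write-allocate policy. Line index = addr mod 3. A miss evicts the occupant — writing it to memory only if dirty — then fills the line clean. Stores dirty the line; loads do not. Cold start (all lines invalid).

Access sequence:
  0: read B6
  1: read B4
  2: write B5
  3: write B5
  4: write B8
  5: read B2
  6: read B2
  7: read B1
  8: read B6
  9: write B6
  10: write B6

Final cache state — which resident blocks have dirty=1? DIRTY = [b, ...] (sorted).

DIRTY = [6]

  0 | R B6 → L0 miss [-]
  1 | R B4 → L1 miss [-]
  2 | W B5 → L2 miss [D]
  3 | W B5 → L2 hit [D]
  4 | W B8 → L2 miss wb→B5 [D]
  5 | R B2 → L2 miss wb→B8 [-]
  6 | R B2 → L2 hit [-]
  7 | R B1 → L1 miss [-]
  8 | R B6 → L0 hit [-]
  9 | W B6 → L0 hit [D]
  10 | W B6 → L0 hit [D]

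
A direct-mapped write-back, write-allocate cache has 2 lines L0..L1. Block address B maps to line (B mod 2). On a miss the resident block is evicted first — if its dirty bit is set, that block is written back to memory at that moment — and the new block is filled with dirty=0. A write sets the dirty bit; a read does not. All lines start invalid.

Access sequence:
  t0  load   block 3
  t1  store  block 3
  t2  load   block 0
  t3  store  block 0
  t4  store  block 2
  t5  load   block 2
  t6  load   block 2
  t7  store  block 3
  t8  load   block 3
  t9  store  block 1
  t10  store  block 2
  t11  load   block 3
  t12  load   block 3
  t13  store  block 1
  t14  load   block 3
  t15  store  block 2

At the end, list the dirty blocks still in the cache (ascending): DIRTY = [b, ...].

DIRTY = [2]

0: R B3 -> L1 miss  d=-]
1: W B3 -> L1 hit  d=D]
2: R B0 -> L0 miss  d=-]
3: W B0 -> L0 hit  d=D]
4: W B2 -> L0 miss wb->B0  d=D]
5: R B2 -> L0 hit  d=D]
6: R B2 -> L0 hit  d=D]
7: W B3 -> L1 hit  d=D]
8: R B3 -> L1 hit  d=D]
9: W B1 -> L1 miss wb->B3  d=D]
10: W B2 -> L0 hit  d=D]
11: R B3 -> L1 miss wb->B1  d=-]
12: R B3 -> L1 hit  d=-]
13: W B1 -> L1 miss  d=D]
14: R B3 -> L1 miss wb->B1  d=-]
15: W B2 -> L0 hit  d=D]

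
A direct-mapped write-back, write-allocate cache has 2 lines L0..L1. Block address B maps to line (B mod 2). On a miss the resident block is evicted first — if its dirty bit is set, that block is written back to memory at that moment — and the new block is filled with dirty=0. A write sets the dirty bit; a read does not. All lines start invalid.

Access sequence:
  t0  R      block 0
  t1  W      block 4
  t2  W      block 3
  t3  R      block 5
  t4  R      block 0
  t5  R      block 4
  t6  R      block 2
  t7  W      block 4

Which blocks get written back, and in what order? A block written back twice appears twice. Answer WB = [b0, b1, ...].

0: R B0 → L0 miss [-]
1: W B4 → L0 miss [D]
2: W B3 → L1 miss [D]
3: R B5 → L1 miss wb→B3 [-]
4: R B0 → L0 miss wb→B4 [-]
5: R B4 → L0 miss [-]
6: R B2 → L0 miss [-]
7: W B4 → L0 miss [D]

WB = [3, 4]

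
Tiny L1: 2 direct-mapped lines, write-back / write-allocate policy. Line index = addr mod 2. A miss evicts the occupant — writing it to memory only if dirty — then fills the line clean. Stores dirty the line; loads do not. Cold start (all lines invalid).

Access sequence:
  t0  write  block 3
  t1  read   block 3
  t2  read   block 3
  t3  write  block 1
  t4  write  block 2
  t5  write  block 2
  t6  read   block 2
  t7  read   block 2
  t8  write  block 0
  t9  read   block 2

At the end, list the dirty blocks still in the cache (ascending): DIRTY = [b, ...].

DIRTY = [1]

  0 | W B3 → L1 miss [D]
  1 | R B3 → L1 hit [D]
  2 | R B3 → L1 hit [D]
  3 | W B1 → L1 miss wb→B3 [D]
  4 | W B2 → L0 miss [D]
  5 | W B2 → L0 hit [D]
  6 | R B2 → L0 hit [D]
  7 | R B2 → L0 hit [D]
  8 | W B0 → L0 miss wb→B2 [D]
  9 | R B2 → L0 miss wb→B0 [-]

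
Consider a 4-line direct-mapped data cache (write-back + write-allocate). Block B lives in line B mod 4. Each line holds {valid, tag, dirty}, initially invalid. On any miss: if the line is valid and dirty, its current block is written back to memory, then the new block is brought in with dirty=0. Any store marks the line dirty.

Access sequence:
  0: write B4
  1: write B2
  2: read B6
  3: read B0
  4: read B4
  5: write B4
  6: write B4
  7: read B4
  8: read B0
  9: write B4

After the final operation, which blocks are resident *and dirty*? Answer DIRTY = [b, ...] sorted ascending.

DIRTY = [4]

0: W B4 → L0 miss [D]
1: W B2 → L2 miss [D]
2: R B6 → L2 miss wb→B2 [-]
3: R B0 → L0 miss wb→B4 [-]
4: R B4 → L0 miss [-]
5: W B4 → L0 hit [D]
6: W B4 → L0 hit [D]
7: R B4 → L0 hit [D]
8: R B0 → L0 miss wb→B4 [-]
9: W B4 → L0 miss [D]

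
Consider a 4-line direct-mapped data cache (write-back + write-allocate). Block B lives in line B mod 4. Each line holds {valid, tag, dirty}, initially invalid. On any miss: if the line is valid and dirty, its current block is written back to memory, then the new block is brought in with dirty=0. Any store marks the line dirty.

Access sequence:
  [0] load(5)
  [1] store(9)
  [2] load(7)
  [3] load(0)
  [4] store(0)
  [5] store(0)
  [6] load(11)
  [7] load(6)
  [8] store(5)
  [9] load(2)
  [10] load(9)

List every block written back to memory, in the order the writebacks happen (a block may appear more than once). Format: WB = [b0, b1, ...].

WB = [9, 5]

0: R B5 → L1 miss [-]
1: W B9 → L1 miss [D]
2: R B7 → L3 miss [-]
3: R B0 → L0 miss [-]
4: W B0 → L0 hit [D]
5: W B0 → L0 hit [D]
6: R B11 → L3 miss [-]
7: R B6 → L2 miss [-]
8: W B5 → L1 miss wb→B9 [D]
9: R B2 → L2 miss [-]
10: R B9 → L1 miss wb→B5 [-]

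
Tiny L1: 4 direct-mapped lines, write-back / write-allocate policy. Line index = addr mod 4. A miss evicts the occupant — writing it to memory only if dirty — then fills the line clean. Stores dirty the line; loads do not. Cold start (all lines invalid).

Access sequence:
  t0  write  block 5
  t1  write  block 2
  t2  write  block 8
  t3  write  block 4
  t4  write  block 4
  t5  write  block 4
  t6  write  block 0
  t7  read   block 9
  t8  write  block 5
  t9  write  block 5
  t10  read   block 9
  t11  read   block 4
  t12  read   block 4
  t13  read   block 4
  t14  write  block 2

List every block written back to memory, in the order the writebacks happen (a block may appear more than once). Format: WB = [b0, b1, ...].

WB = [8, 4, 5, 5, 0]

0: W B5 → L1 miss [D]
1: W B2 → L2 miss [D]
2: W B8 → L0 miss [D]
3: W B4 → L0 miss wb→B8 [D]
4: W B4 → L0 hit [D]
5: W B4 → L0 hit [D]
6: W B0 → L0 miss wb→B4 [D]
7: R B9 → L1 miss wb→B5 [-]
8: W B5 → L1 miss [D]
9: W B5 → L1 hit [D]
10: R B9 → L1 miss wb→B5 [-]
11: R B4 → L0 miss wb→B0 [-]
12: R B4 → L0 hit [-]
13: R B4 → L0 hit [-]
14: W B2 → L2 hit [D]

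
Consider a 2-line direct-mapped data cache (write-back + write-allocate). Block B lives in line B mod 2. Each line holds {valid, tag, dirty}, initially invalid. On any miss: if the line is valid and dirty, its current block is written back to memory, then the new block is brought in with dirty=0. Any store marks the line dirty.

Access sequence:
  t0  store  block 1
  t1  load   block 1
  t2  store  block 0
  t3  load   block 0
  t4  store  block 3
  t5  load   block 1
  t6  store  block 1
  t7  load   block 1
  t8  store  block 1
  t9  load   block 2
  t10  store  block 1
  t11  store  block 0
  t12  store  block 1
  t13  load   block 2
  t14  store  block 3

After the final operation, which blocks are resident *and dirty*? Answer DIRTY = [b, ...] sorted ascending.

0: W B1 → L1 miss [D]
1: R B1 → L1 hit [D]
2: W B0 → L0 miss [D]
3: R B0 → L0 hit [D]
4: W B3 → L1 miss wb→B1 [D]
5: R B1 → L1 miss wb→B3 [-]
6: W B1 → L1 hit [D]
7: R B1 → L1 hit [D]
8: W B1 → L1 hit [D]
9: R B2 → L0 miss wb→B0 [-]
10: W B1 → L1 hit [D]
11: W B0 → L0 miss [D]
12: W B1 → L1 hit [D]
13: R B2 → L0 miss wb→B0 [-]
14: W B3 → L1 miss wb→B1 [D]

DIRTY = [3]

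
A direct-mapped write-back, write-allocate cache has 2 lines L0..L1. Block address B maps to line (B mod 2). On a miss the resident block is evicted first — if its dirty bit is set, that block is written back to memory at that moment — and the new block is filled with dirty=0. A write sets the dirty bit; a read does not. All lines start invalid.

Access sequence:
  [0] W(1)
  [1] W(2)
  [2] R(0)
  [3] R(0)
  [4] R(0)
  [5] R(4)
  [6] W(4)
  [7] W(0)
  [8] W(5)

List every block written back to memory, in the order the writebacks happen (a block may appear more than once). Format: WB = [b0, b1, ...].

0: W B1 -> L1 miss  d=D]
1: W B2 -> L0 miss  d=D]
2: R B0 -> L0 miss wb->B2  d=-]
3: R B0 -> L0 hit  d=-]
4: R B0 -> L0 hit  d=-]
5: R B4 -> L0 miss  d=-]
6: W B4 -> L0 hit  d=D]
7: W B0 -> L0 miss wb->B4  d=D]
8: W B5 -> L1 miss wb->B1  d=D]

WB = [2, 4, 1]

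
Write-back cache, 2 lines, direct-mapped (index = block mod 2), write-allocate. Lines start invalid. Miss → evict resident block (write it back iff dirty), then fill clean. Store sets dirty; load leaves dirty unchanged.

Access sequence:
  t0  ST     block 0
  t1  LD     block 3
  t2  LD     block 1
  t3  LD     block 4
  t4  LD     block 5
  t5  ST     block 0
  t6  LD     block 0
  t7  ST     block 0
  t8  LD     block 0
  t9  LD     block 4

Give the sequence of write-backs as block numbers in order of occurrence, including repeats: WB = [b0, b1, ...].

WB = [0, 0]

0: W B0 → L0 miss [D]
1: R B3 → L1 miss [-]
2: R B1 → L1 miss [-]
3: R B4 → L0 miss wb→B0 [-]
4: R B5 → L1 miss [-]
5: W B0 → L0 miss [D]
6: R B0 → L0 hit [D]
7: W B0 → L0 hit [D]
8: R B0 → L0 hit [D]
9: R B4 → L0 miss wb→B0 [-]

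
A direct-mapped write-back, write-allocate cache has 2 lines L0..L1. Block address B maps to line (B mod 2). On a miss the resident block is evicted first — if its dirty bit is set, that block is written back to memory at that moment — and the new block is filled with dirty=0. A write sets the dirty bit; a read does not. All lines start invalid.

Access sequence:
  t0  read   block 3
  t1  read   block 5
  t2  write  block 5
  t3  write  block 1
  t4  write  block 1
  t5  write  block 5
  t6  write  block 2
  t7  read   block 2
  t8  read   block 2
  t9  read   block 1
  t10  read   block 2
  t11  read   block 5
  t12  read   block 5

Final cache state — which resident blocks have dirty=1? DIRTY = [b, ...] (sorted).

DIRTY = [2]

0: R B3 -> L1 miss  d=-]
1: R B5 -> L1 miss  d=-]
2: W B5 -> L1 hit  d=D]
3: W B1 -> L1 miss wb->B5  d=D]
4: W B1 -> L1 hit  d=D]
5: W B5 -> L1 miss wb->B1  d=D]
6: W B2 -> L0 miss  d=D]
7: R B2 -> L0 hit  d=D]
8: R B2 -> L0 hit  d=D]
9: R B1 -> L1 miss wb->B5  d=-]
10: R B2 -> L0 hit  d=D]
11: R B5 -> L1 miss  d=-]
12: R B5 -> L1 hit  d=-]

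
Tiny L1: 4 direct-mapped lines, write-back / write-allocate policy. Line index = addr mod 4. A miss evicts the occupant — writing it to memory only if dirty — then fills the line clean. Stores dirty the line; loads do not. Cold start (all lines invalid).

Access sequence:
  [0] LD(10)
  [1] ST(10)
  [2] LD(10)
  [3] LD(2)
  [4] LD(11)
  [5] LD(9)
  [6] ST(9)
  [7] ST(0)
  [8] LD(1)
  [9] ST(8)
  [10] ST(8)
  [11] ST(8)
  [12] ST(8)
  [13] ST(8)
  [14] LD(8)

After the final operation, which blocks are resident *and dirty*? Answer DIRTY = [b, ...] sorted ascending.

0: R B10 → L2 miss [-]
1: W B10 → L2 hit [D]
2: R B10 → L2 hit [D]
3: R B2 → L2 miss wb→B10 [-]
4: R B11 → L3 miss [-]
5: R B9 → L1 miss [-]
6: W B9 → L1 hit [D]
7: W B0 → L0 miss [D]
8: R B1 → L1 miss wb→B9 [-]
9: W B8 → L0 miss wb→B0 [D]
10: W B8 → L0 hit [D]
11: W B8 → L0 hit [D]
12: W B8 → L0 hit [D]
13: W B8 → L0 hit [D]
14: R B8 → L0 hit [D]

DIRTY = [8]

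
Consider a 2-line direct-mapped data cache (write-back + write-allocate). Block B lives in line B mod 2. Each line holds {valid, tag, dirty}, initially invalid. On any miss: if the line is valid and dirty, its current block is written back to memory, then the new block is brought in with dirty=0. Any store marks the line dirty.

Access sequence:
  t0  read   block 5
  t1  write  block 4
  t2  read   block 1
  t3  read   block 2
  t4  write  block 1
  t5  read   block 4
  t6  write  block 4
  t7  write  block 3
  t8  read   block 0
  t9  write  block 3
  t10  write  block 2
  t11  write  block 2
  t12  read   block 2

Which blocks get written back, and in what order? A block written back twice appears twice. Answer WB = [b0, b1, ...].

WB = [4, 1, 4]

0: R B5 -> L1 miss  d=-]
1: W B4 -> L0 miss  d=D]
2: R B1 -> L1 miss  d=-]
3: R B2 -> L0 miss wb->B4  d=-]
4: W B1 -> L1 hit  d=D]
5: R B4 -> L0 miss  d=-]
6: W B4 -> L0 hit  d=D]
7: W B3 -> L1 miss wb->B1  d=D]
8: R B0 -> L0 miss wb->B4  d=-]
9: W B3 -> L1 hit  d=D]
10: W B2 -> L0 miss  d=D]
11: W B2 -> L0 hit  d=D]
12: R B2 -> L0 hit  d=D]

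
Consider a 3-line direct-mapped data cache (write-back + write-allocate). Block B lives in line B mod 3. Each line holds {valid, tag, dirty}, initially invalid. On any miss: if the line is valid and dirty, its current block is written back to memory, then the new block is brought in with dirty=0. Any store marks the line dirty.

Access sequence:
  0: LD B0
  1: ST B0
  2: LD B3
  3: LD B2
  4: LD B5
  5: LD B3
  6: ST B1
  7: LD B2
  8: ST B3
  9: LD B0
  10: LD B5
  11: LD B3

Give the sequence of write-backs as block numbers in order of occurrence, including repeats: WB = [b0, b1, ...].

0: R B0 → L0 miss [-]
1: W B0 → L0 hit [D]
2: R B3 → L0 miss wb→B0 [-]
3: R B2 → L2 miss [-]
4: R B5 → L2 miss [-]
5: R B3 → L0 hit [-]
6: W B1 → L1 miss [D]
7: R B2 → L2 miss [-]
8: W B3 → L0 hit [D]
9: R B0 → L0 miss wb→B3 [-]
10: R B5 → L2 miss [-]
11: R B3 → L0 miss [-]

WB = [0, 3]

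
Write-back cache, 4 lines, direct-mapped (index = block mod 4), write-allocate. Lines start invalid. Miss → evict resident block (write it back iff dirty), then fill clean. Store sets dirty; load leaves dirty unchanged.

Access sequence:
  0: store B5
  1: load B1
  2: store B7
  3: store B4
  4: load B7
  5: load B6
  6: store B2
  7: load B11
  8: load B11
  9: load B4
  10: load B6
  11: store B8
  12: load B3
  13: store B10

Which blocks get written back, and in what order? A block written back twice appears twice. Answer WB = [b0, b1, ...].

WB = [5, 7, 2, 4]

  0 | W B5 → L1 miss [D]
  1 | R B1 → L1 miss wb→B5 [-]
  2 | W B7 → L3 miss [D]
  3 | W B4 → L0 miss [D]
  4 | R B7 → L3 hit [D]
  5 | R B6 → L2 miss [-]
  6 | W B2 → L2 miss [D]
  7 | R B11 → L3 miss wb→B7 [-]
  8 | R B11 → L3 hit [-]
  9 | R B4 → L0 hit [D]
  10 | R B6 → L2 miss wb→B2 [-]
  11 | W B8 → L0 miss wb→B4 [D]
  12 | R B3 → L3 miss [-]
  13 | W B10 → L2 miss [D]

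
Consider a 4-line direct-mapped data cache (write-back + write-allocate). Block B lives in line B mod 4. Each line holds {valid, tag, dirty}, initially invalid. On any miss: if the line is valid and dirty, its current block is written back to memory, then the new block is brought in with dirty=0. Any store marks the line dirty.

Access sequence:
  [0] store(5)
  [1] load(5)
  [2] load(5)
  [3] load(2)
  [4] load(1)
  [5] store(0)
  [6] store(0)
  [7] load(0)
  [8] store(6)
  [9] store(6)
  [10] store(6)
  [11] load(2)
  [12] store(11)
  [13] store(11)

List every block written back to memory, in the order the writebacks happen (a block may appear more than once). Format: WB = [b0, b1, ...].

0: W B5 → L1 miss [D]
1: R B5 → L1 hit [D]
2: R B5 → L1 hit [D]
3: R B2 → L2 miss [-]
4: R B1 → L1 miss wb→B5 [-]
5: W B0 → L0 miss [D]
6: W B0 → L0 hit [D]
7: R B0 → L0 hit [D]
8: W B6 → L2 miss [D]
9: W B6 → L2 hit [D]
10: W B6 → L2 hit [D]
11: R B2 → L2 miss wb→B6 [-]
12: W B11 → L3 miss [D]
13: W B11 → L3 hit [D]

WB = [5, 6]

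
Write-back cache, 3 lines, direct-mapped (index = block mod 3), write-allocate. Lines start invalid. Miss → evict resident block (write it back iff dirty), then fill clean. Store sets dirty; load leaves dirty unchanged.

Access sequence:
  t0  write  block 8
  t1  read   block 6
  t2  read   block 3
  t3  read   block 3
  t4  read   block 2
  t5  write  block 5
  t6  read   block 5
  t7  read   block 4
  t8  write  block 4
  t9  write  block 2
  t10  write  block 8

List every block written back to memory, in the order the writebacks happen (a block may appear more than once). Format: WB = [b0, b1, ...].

  0 | W B8 → L2 miss [D]
  1 | R B6 → L0 miss [-]
  2 | R B3 → L0 miss [-]
  3 | R B3 → L0 hit [-]
  4 | R B2 → L2 miss wb→B8 [-]
  5 | W B5 → L2 miss [D]
  6 | R B5 → L2 hit [D]
  7 | R B4 → L1 miss [-]
  8 | W B4 → L1 hit [D]
  9 | W B2 → L2 miss wb→B5 [D]
  10 | W B8 → L2 miss wb→B2 [D]

WB = [8, 5, 2]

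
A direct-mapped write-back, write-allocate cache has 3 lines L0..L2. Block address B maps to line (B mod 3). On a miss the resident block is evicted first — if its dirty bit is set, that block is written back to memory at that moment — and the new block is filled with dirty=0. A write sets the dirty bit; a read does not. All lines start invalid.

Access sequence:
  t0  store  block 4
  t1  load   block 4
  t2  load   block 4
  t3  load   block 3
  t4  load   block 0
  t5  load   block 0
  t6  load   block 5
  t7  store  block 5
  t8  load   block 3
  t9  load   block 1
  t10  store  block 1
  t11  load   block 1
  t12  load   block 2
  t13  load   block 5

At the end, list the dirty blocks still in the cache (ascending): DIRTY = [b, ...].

DIRTY = [1]

0: W B4 → L1 miss [D]
1: R B4 → L1 hit [D]
2: R B4 → L1 hit [D]
3: R B3 → L0 miss [-]
4: R B0 → L0 miss [-]
5: R B0 → L0 hit [-]
6: R B5 → L2 miss [-]
7: W B5 → L2 hit [D]
8: R B3 → L0 miss [-]
9: R B1 → L1 miss wb→B4 [-]
10: W B1 → L1 hit [D]
11: R B1 → L1 hit [D]
12: R B2 → L2 miss wb→B5 [-]
13: R B5 → L2 miss [-]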